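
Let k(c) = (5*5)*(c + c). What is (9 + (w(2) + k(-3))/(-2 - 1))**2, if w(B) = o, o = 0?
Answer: 3481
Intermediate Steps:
k(c) = 50*c (k(c) = 25*(2*c) = 50*c)
w(B) = 0
(9 + (w(2) + k(-3))/(-2 - 1))**2 = (9 + (0 + 50*(-3))/(-2 - 1))**2 = (9 + (0 - 150)/(-3))**2 = (9 - 150*(-1/3))**2 = (9 + 50)**2 = 59**2 = 3481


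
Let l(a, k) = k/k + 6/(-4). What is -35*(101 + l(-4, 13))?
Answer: -7035/2 ≈ -3517.5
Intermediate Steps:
l(a, k) = -½ (l(a, k) = 1 + 6*(-¼) = 1 - 3/2 = -½)
-35*(101 + l(-4, 13)) = -35*(101 - ½) = -35*201/2 = -7035/2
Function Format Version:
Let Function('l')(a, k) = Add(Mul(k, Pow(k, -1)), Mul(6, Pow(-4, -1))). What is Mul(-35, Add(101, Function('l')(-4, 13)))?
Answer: Rational(-7035, 2) ≈ -3517.5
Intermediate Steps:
Function('l')(a, k) = Rational(-1, 2) (Function('l')(a, k) = Add(1, Mul(6, Rational(-1, 4))) = Add(1, Rational(-3, 2)) = Rational(-1, 2))
Mul(-35, Add(101, Function('l')(-4, 13))) = Mul(-35, Add(101, Rational(-1, 2))) = Mul(-35, Rational(201, 2)) = Rational(-7035, 2)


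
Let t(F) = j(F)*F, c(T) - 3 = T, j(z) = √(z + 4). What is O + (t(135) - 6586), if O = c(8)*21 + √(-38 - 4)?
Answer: -6355 + 135*√139 + I*√42 ≈ -4763.4 + 6.4807*I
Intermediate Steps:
j(z) = √(4 + z)
c(T) = 3 + T
t(F) = F*√(4 + F) (t(F) = √(4 + F)*F = F*√(4 + F))
O = 231 + I*√42 (O = (3 + 8)*21 + √(-38 - 4) = 11*21 + √(-42) = 231 + I*√42 ≈ 231.0 + 6.4807*I)
O + (t(135) - 6586) = (231 + I*√42) + (135*√(4 + 135) - 6586) = (231 + I*√42) + (135*√139 - 6586) = (231 + I*√42) + (-6586 + 135*√139) = -6355 + 135*√139 + I*√42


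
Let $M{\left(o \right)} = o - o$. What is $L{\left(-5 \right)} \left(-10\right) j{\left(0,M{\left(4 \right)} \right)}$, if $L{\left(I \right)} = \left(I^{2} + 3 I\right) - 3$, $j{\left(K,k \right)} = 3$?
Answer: $-210$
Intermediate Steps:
$M{\left(o \right)} = 0$
$L{\left(I \right)} = -3 + I^{2} + 3 I$
$L{\left(-5 \right)} \left(-10\right) j{\left(0,M{\left(4 \right)} \right)} = \left(-3 + \left(-5\right)^{2} + 3 \left(-5\right)\right) \left(-10\right) 3 = \left(-3 + 25 - 15\right) \left(-10\right) 3 = 7 \left(-10\right) 3 = \left(-70\right) 3 = -210$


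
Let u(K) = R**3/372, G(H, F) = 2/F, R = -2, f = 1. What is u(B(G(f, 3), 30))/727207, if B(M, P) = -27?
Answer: -2/67630251 ≈ -2.9573e-8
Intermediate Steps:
u(K) = -2/93 (u(K) = (-2)**3/372 = -8*1/372 = -2/93)
u(B(G(f, 3), 30))/727207 = -2/93/727207 = -2/93*1/727207 = -2/67630251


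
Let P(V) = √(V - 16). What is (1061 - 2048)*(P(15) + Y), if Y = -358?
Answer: 353346 - 987*I ≈ 3.5335e+5 - 987.0*I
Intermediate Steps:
P(V) = √(-16 + V)
(1061 - 2048)*(P(15) + Y) = (1061 - 2048)*(√(-16 + 15) - 358) = -987*(√(-1) - 358) = -987*(I - 358) = -987*(-358 + I) = 353346 - 987*I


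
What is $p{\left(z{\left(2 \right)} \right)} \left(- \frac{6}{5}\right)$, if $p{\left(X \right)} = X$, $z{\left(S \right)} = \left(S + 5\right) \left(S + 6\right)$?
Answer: $- \frac{336}{5} \approx -67.2$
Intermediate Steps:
$z{\left(S \right)} = \left(5 + S\right) \left(6 + S\right)$
$p{\left(z{\left(2 \right)} \right)} \left(- \frac{6}{5}\right) = \left(30 + 2^{2} + 11 \cdot 2\right) \left(- \frac{6}{5}\right) = \left(30 + 4 + 22\right) \left(\left(-6\right) \frac{1}{5}\right) = 56 \left(- \frac{6}{5}\right) = - \frac{336}{5}$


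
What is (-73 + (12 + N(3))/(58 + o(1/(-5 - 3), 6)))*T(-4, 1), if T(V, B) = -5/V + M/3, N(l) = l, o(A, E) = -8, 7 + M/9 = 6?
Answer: 5089/40 ≈ 127.22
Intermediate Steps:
M = -9 (M = -63 + 9*6 = -63 + 54 = -9)
T(V, B) = -3 - 5/V (T(V, B) = -5/V - 9/3 = -5/V - 9*⅓ = -5/V - 3 = -3 - 5/V)
(-73 + (12 + N(3))/(58 + o(1/(-5 - 3), 6)))*T(-4, 1) = (-73 + (12 + 3)/(58 - 8))*(-3 - 5/(-4)) = (-73 + 15/50)*(-3 - 5*(-¼)) = (-73 + 15*(1/50))*(-3 + 5/4) = (-73 + 3/10)*(-7/4) = -727/10*(-7/4) = 5089/40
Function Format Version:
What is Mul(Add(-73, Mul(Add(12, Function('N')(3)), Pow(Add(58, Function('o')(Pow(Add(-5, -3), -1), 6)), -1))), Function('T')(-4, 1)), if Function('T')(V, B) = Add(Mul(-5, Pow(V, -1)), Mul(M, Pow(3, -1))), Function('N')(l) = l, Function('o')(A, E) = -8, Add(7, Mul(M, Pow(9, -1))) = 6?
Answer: Rational(5089, 40) ≈ 127.22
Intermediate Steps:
M = -9 (M = Add(-63, Mul(9, 6)) = Add(-63, 54) = -9)
Function('T')(V, B) = Add(-3, Mul(-5, Pow(V, -1))) (Function('T')(V, B) = Add(Mul(-5, Pow(V, -1)), Mul(-9, Pow(3, -1))) = Add(Mul(-5, Pow(V, -1)), Mul(-9, Rational(1, 3))) = Add(Mul(-5, Pow(V, -1)), -3) = Add(-3, Mul(-5, Pow(V, -1))))
Mul(Add(-73, Mul(Add(12, Function('N')(3)), Pow(Add(58, Function('o')(Pow(Add(-5, -3), -1), 6)), -1))), Function('T')(-4, 1)) = Mul(Add(-73, Mul(Add(12, 3), Pow(Add(58, -8), -1))), Add(-3, Mul(-5, Pow(-4, -1)))) = Mul(Add(-73, Mul(15, Pow(50, -1))), Add(-3, Mul(-5, Rational(-1, 4)))) = Mul(Add(-73, Mul(15, Rational(1, 50))), Add(-3, Rational(5, 4))) = Mul(Add(-73, Rational(3, 10)), Rational(-7, 4)) = Mul(Rational(-727, 10), Rational(-7, 4)) = Rational(5089, 40)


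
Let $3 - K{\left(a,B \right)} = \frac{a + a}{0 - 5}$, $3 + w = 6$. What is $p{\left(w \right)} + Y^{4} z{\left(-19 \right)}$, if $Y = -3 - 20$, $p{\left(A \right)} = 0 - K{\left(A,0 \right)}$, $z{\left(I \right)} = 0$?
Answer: $- \frac{21}{5} \approx -4.2$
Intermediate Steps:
$w = 3$ ($w = -3 + 6 = 3$)
$K{\left(a,B \right)} = 3 + \frac{2 a}{5}$ ($K{\left(a,B \right)} = 3 - \frac{a + a}{0 - 5} = 3 - \frac{2 a}{-5} = 3 - 2 a \left(- \frac{1}{5}\right) = 3 - - \frac{2 a}{5} = 3 + \frac{2 a}{5}$)
$p{\left(A \right)} = -3 - \frac{2 A}{5}$ ($p{\left(A \right)} = 0 - \left(3 + \frac{2 A}{5}\right) = -3 - \frac{2 A}{5}$)
$Y = -23$ ($Y = -3 - 20 = -23$)
$p{\left(w \right)} + Y^{4} z{\left(-19 \right)} = \left(-3 - \frac{6}{5}\right) + \left(-23\right)^{4} \cdot 0 = \left(-3 - \frac{6}{5}\right) + 279841 \cdot 0 = - \frac{21}{5} + 0 = - \frac{21}{5}$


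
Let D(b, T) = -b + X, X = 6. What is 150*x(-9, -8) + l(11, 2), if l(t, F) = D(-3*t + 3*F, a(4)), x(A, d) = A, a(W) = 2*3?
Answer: -1317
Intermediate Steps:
a(W) = 6
D(b, T) = 6 - b (D(b, T) = -b + 6 = 6 - b)
l(t, F) = 6 - 3*F + 3*t (l(t, F) = 6 - (-3*t + 3*F) = 6 + (-3*F + 3*t) = 6 - 3*F + 3*t)
150*x(-9, -8) + l(11, 2) = 150*(-9) + (6 - 3*2 + 3*11) = -1350 + (6 - 6 + 33) = -1350 + 33 = -1317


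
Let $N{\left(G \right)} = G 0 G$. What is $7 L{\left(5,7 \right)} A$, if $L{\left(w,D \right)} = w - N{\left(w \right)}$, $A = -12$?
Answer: $-420$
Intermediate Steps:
$N{\left(G \right)} = 0$ ($N{\left(G \right)} = 0 G = 0$)
$L{\left(w,D \right)} = w$ ($L{\left(w,D \right)} = w - 0 = w + 0 = w$)
$7 L{\left(5,7 \right)} A = 7 \cdot 5 \left(-12\right) = 35 \left(-12\right) = -420$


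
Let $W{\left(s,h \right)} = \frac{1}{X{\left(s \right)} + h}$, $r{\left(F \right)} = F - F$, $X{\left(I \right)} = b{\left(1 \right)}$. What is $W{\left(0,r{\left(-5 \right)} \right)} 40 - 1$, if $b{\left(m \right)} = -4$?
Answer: $-11$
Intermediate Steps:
$X{\left(I \right)} = -4$
$r{\left(F \right)} = 0$
$W{\left(s,h \right)} = \frac{1}{-4 + h}$
$W{\left(0,r{\left(-5 \right)} \right)} 40 - 1 = \frac{1}{-4 + 0} \cdot 40 - 1 = \frac{1}{-4} \cdot 40 - 1 = \left(- \frac{1}{4}\right) 40 - 1 = -10 - 1 = -11$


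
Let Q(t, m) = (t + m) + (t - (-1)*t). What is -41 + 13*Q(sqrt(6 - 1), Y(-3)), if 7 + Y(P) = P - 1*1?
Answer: -184 + 39*sqrt(5) ≈ -96.793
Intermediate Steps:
Y(P) = -8 + P (Y(P) = -7 + (P - 1*1) = -7 + (P - 1) = -7 + (-1 + P) = -8 + P)
Q(t, m) = m + 3*t (Q(t, m) = (m + t) + (t + t) = (m + t) + 2*t = m + 3*t)
-41 + 13*Q(sqrt(6 - 1), Y(-3)) = -41 + 13*((-8 - 3) + 3*sqrt(6 - 1)) = -41 + 13*(-11 + 3*sqrt(5)) = -41 + (-143 + 39*sqrt(5)) = -184 + 39*sqrt(5)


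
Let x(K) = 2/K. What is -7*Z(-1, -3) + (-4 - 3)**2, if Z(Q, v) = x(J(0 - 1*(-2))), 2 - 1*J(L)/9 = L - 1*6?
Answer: 1316/27 ≈ 48.741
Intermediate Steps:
J(L) = 72 - 9*L (J(L) = 18 - 9*(L - 1*6) = 18 - 9*(L - 6) = 18 - 9*(-6 + L) = 18 + (54 - 9*L) = 72 - 9*L)
Z(Q, v) = 1/27 (Z(Q, v) = 2/(72 - 9*(0 - 1*(-2))) = 2/(72 - 9*(0 + 2)) = 2/(72 - 9*2) = 2/(72 - 18) = 2/54 = 2*(1/54) = 1/27)
-7*Z(-1, -3) + (-4 - 3)**2 = -7*1/27 + (-4 - 3)**2 = -7/27 + (-7)**2 = -7/27 + 49 = 1316/27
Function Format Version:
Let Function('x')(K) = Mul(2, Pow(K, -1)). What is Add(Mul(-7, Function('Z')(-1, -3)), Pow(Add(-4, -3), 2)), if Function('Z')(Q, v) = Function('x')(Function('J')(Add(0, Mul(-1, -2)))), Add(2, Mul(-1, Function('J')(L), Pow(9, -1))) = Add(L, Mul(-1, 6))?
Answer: Rational(1316, 27) ≈ 48.741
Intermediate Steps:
Function('J')(L) = Add(72, Mul(-9, L)) (Function('J')(L) = Add(18, Mul(-9, Add(L, Mul(-1, 6)))) = Add(18, Mul(-9, Add(L, -6))) = Add(18, Mul(-9, Add(-6, L))) = Add(18, Add(54, Mul(-9, L))) = Add(72, Mul(-9, L)))
Function('Z')(Q, v) = Rational(1, 27) (Function('Z')(Q, v) = Mul(2, Pow(Add(72, Mul(-9, Add(0, Mul(-1, -2)))), -1)) = Mul(2, Pow(Add(72, Mul(-9, Add(0, 2))), -1)) = Mul(2, Pow(Add(72, Mul(-9, 2)), -1)) = Mul(2, Pow(Add(72, -18), -1)) = Mul(2, Pow(54, -1)) = Mul(2, Rational(1, 54)) = Rational(1, 27))
Add(Mul(-7, Function('Z')(-1, -3)), Pow(Add(-4, -3), 2)) = Add(Mul(-7, Rational(1, 27)), Pow(Add(-4, -3), 2)) = Add(Rational(-7, 27), Pow(-7, 2)) = Add(Rational(-7, 27), 49) = Rational(1316, 27)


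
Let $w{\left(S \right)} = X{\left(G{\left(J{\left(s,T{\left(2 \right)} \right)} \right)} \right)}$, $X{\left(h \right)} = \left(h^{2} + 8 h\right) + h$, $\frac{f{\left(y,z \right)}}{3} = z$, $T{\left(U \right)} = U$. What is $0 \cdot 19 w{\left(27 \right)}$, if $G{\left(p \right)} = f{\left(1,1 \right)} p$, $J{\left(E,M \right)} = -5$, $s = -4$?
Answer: $0$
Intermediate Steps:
$f{\left(y,z \right)} = 3 z$
$G{\left(p \right)} = 3 p$ ($G{\left(p \right)} = 3 \cdot 1 p = 3 p$)
$X{\left(h \right)} = h^{2} + 9 h$
$w{\left(S \right)} = 90$ ($w{\left(S \right)} = 3 \left(-5\right) \left(9 + 3 \left(-5\right)\right) = - 15 \left(9 - 15\right) = \left(-15\right) \left(-6\right) = 90$)
$0 \cdot 19 w{\left(27 \right)} = 0 \cdot 19 \cdot 90 = 0 \cdot 90 = 0$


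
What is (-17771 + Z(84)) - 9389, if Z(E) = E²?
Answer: -20104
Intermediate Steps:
(-17771 + Z(84)) - 9389 = (-17771 + 84²) - 9389 = (-17771 + 7056) - 9389 = -10715 - 9389 = -20104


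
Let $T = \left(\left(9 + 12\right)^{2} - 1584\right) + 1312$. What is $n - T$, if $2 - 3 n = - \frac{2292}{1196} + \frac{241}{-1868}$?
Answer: $- \frac{280916237}{1675596} \approx -167.65$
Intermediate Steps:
$n = \frac{2259487}{1675596}$ ($n = \frac{2}{3} - \frac{- \frac{2292}{1196} + \frac{241}{-1868}}{3} = \frac{2}{3} - \frac{\left(-2292\right) \frac{1}{1196} + 241 \left(- \frac{1}{1868}\right)}{3} = \frac{2}{3} - \frac{- \frac{573}{299} - \frac{241}{1868}}{3} = \frac{2}{3} - - \frac{1142423}{1675596} = \frac{2}{3} + \frac{1142423}{1675596} = \frac{2259487}{1675596} \approx 1.3485$)
$T = 169$ ($T = \left(21^{2} - 1584\right) + 1312 = \left(441 - 1584\right) + 1312 = -1143 + 1312 = 169$)
$n - T = \frac{2259487}{1675596} - 169 = - \frac{280916237}{1675596}$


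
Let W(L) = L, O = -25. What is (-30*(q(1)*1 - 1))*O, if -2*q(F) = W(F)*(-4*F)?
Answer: 750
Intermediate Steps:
q(F) = 2*F² (q(F) = -F*(-4*F)/2 = -(-2)*F² = 2*F²)
(-30*(q(1)*1 - 1))*O = -30*((2*1²)*1 - 1)*(-25) = -30*((2*1)*1 - 1)*(-25) = -30*(2*1 - 1)*(-25) = -30*(2 - 1)*(-25) = -30*1*(-25) = -30*(-25) = 750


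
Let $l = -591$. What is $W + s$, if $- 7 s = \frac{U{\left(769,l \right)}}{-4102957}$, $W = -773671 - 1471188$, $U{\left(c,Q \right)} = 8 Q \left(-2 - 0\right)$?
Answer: $- \frac{64473919626985}{28720699} \approx -2.2449 \cdot 10^{6}$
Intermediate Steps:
$U{\left(c,Q \right)} = - 16 Q$ ($U{\left(c,Q \right)} = 8 Q \left(-2 + 0\right) = 8 Q \left(-2\right) = - 16 Q$)
$W = -2244859$ ($W = -773671 - 1471188 = -2244859$)
$s = \frac{9456}{28720699}$ ($s = - \frac{\left(-16\right) \left(-591\right) \frac{1}{-4102957}}{7} = - \frac{9456 \left(- \frac{1}{4102957}\right)}{7} = \left(- \frac{1}{7}\right) \left(- \frac{9456}{4102957}\right) = \frac{9456}{28720699} \approx 0.00032924$)
$W + s = -2244859 + \frac{9456}{28720699} = - \frac{64473919626985}{28720699}$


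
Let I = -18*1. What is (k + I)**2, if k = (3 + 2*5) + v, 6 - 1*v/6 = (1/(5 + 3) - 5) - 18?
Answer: 452929/16 ≈ 28308.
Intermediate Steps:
I = -18
v = 693/4 (v = 36 - 6*((1/(5 + 3) - 5) - 18) = 36 - 6*((1/8 - 5) - 18) = 36 - 6*(-39/8 - 18) = 36 - 6*(-183/8) = 36 + 549/4 = 693/4 ≈ 173.25)
k = 745/4 (k = (3 + 2*5) + 693/4 = (3 + 10) + 693/4 = 13 + 693/4 = 745/4 ≈ 186.25)
(k + I)**2 = (745/4 - 18)**2 = (673/4)**2 = 452929/16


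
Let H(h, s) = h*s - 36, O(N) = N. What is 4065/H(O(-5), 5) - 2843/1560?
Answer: -6514823/95160 ≈ -68.462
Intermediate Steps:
H(h, s) = -36 + h*s
4065/H(O(-5), 5) - 2843/1560 = 4065/(-36 - 5*5) - 2843/1560 = 4065/(-36 - 25) - 2843*1/1560 = 4065/(-61) - 2843/1560 = 4065*(-1/61) - 2843/1560 = -4065/61 - 2843/1560 = -6514823/95160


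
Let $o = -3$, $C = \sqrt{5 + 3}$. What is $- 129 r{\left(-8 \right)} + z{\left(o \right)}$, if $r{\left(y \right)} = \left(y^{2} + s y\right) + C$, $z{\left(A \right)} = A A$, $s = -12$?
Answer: $-20631 - 258 \sqrt{2} \approx -20996.0$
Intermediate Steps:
$C = 2 \sqrt{2}$ ($C = \sqrt{8} = 2 \sqrt{2} \approx 2.8284$)
$z{\left(A \right)} = A^{2}$
$r{\left(y \right)} = y^{2} - 12 y + 2 \sqrt{2}$ ($r{\left(y \right)} = \left(y^{2} - 12 y\right) + 2 \sqrt{2} = y^{2} - 12 y + 2 \sqrt{2}$)
$- 129 r{\left(-8 \right)} + z{\left(o \right)} = - 129 \left(\left(-8\right)^{2} - -96 + 2 \sqrt{2}\right) + \left(-3\right)^{2} = - 129 \left(64 + 96 + 2 \sqrt{2}\right) + 9 = - 129 \left(160 + 2 \sqrt{2}\right) + 9 = \left(-20640 - 258 \sqrt{2}\right) + 9 = -20631 - 258 \sqrt{2}$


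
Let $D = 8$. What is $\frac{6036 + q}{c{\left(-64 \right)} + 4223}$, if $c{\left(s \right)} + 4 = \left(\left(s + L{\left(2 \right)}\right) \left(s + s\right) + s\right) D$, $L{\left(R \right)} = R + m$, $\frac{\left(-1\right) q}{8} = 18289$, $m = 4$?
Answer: $- \frac{140276}{63099} \approx -2.2231$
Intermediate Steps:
$q = -146312$ ($q = \left(-8\right) 18289 = -146312$)
$L{\left(R \right)} = 4 + R$ ($L{\left(R \right)} = R + 4 = 4 + R$)
$c{\left(s \right)} = -4 + 8 s + 16 s \left(6 + s\right)$ ($c{\left(s \right)} = -4 + \left(\left(s + \left(4 + 2\right)\right) \left(s + s\right) + s\right) 8 = -4 + \left(\left(s + 6\right) 2 s + s\right) 8 = -4 + \left(\left(6 + s\right) 2 s + s\right) 8 = -4 + \left(2 s \left(6 + s\right) + s\right) 8 = -4 + \left(s + 2 s \left(6 + s\right)\right) 8 = -4 + \left(8 s + 16 s \left(6 + s\right)\right) = -4 + 8 s + 16 s \left(6 + s\right)$)
$\frac{6036 + q}{c{\left(-64 \right)} + 4223} = \frac{6036 - 146312}{\left(-4 + 16 \left(-64\right)^{2} + 104 \left(-64\right)\right) + 4223} = - \frac{140276}{\left(-4 + 16 \cdot 4096 - 6656\right) + 4223} = - \frac{140276}{\left(-4 + 65536 - 6656\right) + 4223} = - \frac{140276}{58876 + 4223} = - \frac{140276}{63099}$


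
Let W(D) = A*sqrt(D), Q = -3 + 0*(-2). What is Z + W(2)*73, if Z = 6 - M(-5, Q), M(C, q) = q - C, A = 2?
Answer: 4 + 146*sqrt(2) ≈ 210.48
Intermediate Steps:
Q = -3 (Q = -3 + 0 = -3)
W(D) = 2*sqrt(D)
Z = 4 (Z = 6 - (-3 - 1*(-5)) = 6 - (-3 + 5) = 6 - 1*2 = 6 - 2 = 4)
Z + W(2)*73 = 4 + (2*sqrt(2))*73 = 4 + 146*sqrt(2)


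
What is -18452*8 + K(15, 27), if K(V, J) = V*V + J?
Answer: -147364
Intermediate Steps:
K(V, J) = J + V**2 (K(V, J) = V**2 + J = J + V**2)
-18452*8 + K(15, 27) = -18452*8 + (27 + 15**2) = -659*224 + (27 + 225) = -147616 + 252 = -147364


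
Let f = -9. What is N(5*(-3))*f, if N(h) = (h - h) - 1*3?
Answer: 27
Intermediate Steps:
N(h) = -3 (N(h) = 0 - 3 = -3)
N(5*(-3))*f = -3*(-9) = 27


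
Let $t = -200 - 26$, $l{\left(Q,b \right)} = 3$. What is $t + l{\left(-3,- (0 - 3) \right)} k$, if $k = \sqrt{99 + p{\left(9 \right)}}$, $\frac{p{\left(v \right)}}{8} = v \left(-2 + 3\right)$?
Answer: $-226 + 9 \sqrt{19} \approx -186.77$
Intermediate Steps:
$p{\left(v \right)} = 8 v$ ($p{\left(v \right)} = 8 v \left(-2 + 3\right) = 8 v 1 = 8 v$)
$k = 3 \sqrt{19}$ ($k = \sqrt{99 + 8 \cdot 9} = \sqrt{99 + 72} = \sqrt{171} = 3 \sqrt{19} \approx 13.077$)
$t = -226$
$t + l{\left(-3,- (0 - 3) \right)} k = -226 + 3 \cdot 3 \sqrt{19} = -226 + 9 \sqrt{19}$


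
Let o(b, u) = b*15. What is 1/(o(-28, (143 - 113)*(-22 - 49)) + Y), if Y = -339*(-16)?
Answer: 1/5004 ≈ 0.00019984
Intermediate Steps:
o(b, u) = 15*b
Y = 5424
1/(o(-28, (143 - 113)*(-22 - 49)) + Y) = 1/(15*(-28) + 5424) = 1/(-420 + 5424) = 1/5004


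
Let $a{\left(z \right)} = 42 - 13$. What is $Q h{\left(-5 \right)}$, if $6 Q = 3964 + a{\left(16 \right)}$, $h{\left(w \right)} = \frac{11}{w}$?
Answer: $- \frac{14641}{10} \approx -1464.1$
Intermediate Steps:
$a{\left(z \right)} = 29$ ($a{\left(z \right)} = 42 - 13 = 29$)
$Q = \frac{1331}{2}$ ($Q = \frac{3964 + 29}{6} = \frac{1}{6} \cdot 3993 = \frac{1331}{2} \approx 665.5$)
$Q h{\left(-5 \right)} = \frac{1331 \frac{11}{-5}}{2} = \frac{1331 \cdot 11 \left(- \frac{1}{5}\right)}{2} = \frac{1331}{2} \left(- \frac{11}{5}\right) = - \frac{14641}{10}$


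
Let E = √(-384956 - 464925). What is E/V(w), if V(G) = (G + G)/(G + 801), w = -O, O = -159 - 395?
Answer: 1355*I*√849881/1108 ≈ 1127.4*I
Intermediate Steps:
O = -554
w = 554 (w = -1*(-554) = 554)
E = I*√849881 (E = √(-849881) = I*√849881 ≈ 921.89*I)
V(G) = 2*G/(801 + G) (V(G) = (2*G)/(801 + G) = 2*G/(801 + G))
E/V(w) = (I*√849881)/((2*554/(801 + 554))) = (I*√849881)/((2*554/1355)) = (I*√849881)/((2*554*(1/1355))) = (I*√849881)/(1108/1355) = (I*√849881)*(1355/1108) = 1355*I*√849881/1108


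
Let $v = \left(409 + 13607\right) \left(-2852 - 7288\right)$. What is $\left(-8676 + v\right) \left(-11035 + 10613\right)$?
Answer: $59979246552$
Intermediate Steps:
$v = -142122240$ ($v = 14016 \left(-10140\right) = -142122240$)
$\left(-8676 + v\right) \left(-11035 + 10613\right) = \left(-8676 - 142122240\right) \left(-11035 + 10613\right) = \left(-142130916\right) \left(-422\right) = 59979246552$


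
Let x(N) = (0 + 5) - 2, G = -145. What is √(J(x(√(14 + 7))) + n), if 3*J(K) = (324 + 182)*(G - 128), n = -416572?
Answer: 3*I*√51402 ≈ 680.16*I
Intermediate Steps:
x(N) = 3 (x(N) = 5 - 2 = 3)
J(K) = -46046 (J(K) = ((324 + 182)*(-145 - 128))/3 = (506*(-273))/3 = (⅓)*(-138138) = -46046)
√(J(x(√(14 + 7))) + n) = √(-46046 - 416572) = √(-462618) = 3*I*√51402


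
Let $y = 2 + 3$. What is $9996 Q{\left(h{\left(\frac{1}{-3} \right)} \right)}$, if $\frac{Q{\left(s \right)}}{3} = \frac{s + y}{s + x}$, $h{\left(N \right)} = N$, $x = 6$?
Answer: $24696$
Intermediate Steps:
$y = 5$
$Q{\left(s \right)} = \frac{3 \left(5 + s\right)}{6 + s}$ ($Q{\left(s \right)} = 3 \frac{s + 5}{s + 6} = 3 \frac{5 + s}{6 + s} = \frac{3 \left(5 + s\right)}{6 + s}$)
$9996 Q{\left(h{\left(\frac{1}{-3} \right)} \right)} = 9996 \frac{3 \left(5 + \frac{1}{-3}\right)}{6 + \frac{1}{-3}} = 9996 \frac{3 \left(5 - \frac{1}{3}\right)}{6 - \frac{1}{3}} = 9996 \cdot 3 \frac{1}{\frac{17}{3}} \cdot \frac{14}{3} = 9996 \cdot 3 \cdot \frac{3}{17} \cdot \frac{14}{3} = 9996 \cdot \frac{42}{17} = 24696$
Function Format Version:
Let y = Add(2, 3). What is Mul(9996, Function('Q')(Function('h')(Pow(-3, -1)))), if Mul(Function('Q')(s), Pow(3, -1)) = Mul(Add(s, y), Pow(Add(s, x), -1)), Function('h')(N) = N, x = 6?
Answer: 24696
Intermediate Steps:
y = 5
Function('Q')(s) = Mul(3, Pow(Add(6, s), -1), Add(5, s)) (Function('Q')(s) = Mul(3, Mul(Add(s, 5), Pow(Add(s, 6), -1))) = Mul(3, Mul(Add(5, s), Pow(Add(6, s), -1))) = Mul(3, Mul(Pow(Add(6, s), -1), Add(5, s))) = Mul(3, Pow(Add(6, s), -1), Add(5, s)))
Mul(9996, Function('Q')(Function('h')(Pow(-3, -1)))) = Mul(9996, Mul(3, Pow(Add(6, Pow(-3, -1)), -1), Add(5, Pow(-3, -1)))) = Mul(9996, Mul(3, Pow(Add(6, Rational(-1, 3)), -1), Add(5, Rational(-1, 3)))) = Mul(9996, Mul(3, Pow(Rational(17, 3), -1), Rational(14, 3))) = Mul(9996, Mul(3, Rational(3, 17), Rational(14, 3))) = Mul(9996, Rational(42, 17)) = 24696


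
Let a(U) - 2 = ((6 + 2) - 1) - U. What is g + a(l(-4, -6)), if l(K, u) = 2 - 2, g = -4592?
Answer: -4583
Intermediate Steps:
l(K, u) = 0
a(U) = 9 - U (a(U) = 2 + (((6 + 2) - 1) - U) = 2 + ((8 - 1) - U) = 2 + (7 - U) = 9 - U)
g + a(l(-4, -6)) = -4592 + (9 - 1*0) = -4592 + (9 + 0) = -4592 + 9 = -4583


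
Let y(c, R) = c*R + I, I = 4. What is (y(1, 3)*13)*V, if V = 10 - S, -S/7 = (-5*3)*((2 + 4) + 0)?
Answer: -56420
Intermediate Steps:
S = 630 (S = -7*(-5*3)*((2 + 4) + 0) = -(-105)*(6 + 0) = -(-105)*6 = -7*(-90) = 630)
V = -620 (V = 10 - 1*630 = 10 - 630 = -620)
y(c, R) = 4 + R*c (y(c, R) = c*R + 4 = R*c + 4 = 4 + R*c)
(y(1, 3)*13)*V = ((4 + 3*1)*13)*(-620) = ((4 + 3)*13)*(-620) = (7*13)*(-620) = 91*(-620) = -56420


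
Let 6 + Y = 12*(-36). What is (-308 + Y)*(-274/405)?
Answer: 204404/405 ≈ 504.70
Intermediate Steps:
Y = -438 (Y = -6 + 12*(-36) = -6 - 432 = -438)
(-308 + Y)*(-274/405) = (-308 - 438)*(-274/405) = -(-204404)/405 = -746*(-274/405) = 204404/405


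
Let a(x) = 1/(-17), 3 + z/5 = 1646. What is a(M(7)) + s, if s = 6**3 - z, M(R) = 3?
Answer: -135984/17 ≈ -7999.1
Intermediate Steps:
z = 8215 (z = -15 + 5*1646 = -15 + 8230 = 8215)
a(x) = -1/17
s = -7999 (s = 6**3 - 1*8215 = 216 - 8215 = -7999)
a(M(7)) + s = -1/17 - 7999 = -135984/17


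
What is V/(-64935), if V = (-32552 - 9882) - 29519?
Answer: 71953/64935 ≈ 1.1081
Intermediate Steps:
V = -71953 (V = -42434 - 29519 = -71953)
V/(-64935) = -71953/(-64935) = -71953*(-1/64935) = 71953/64935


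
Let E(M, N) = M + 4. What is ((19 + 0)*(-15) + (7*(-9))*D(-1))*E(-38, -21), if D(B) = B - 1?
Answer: 5406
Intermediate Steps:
D(B) = -1 + B
E(M, N) = 4 + M
((19 + 0)*(-15) + (7*(-9))*D(-1))*E(-38, -21) = ((19 + 0)*(-15) + (7*(-9))*(-1 - 1))*(4 - 38) = (19*(-15) - 63*(-2))*(-34) = (-285 + 126)*(-34) = -159*(-34) = 5406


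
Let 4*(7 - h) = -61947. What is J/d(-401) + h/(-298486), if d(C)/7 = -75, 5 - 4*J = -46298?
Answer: -13853334133/626820600 ≈ -22.101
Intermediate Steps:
J = 46303/4 (J = 5/4 - ¼*(-46298) = 5/4 + 23149/2 = 46303/4 ≈ 11576.)
d(C) = -525 (d(C) = 7*(-75) = -525)
h = 61975/4 (h = 7 - ¼*(-61947) = 7 + 61947/4 = 61975/4 ≈ 15494.)
J/d(-401) + h/(-298486) = (46303/4)/(-525) + (61975/4)/(-298486) = (46303/4)*(-1/525) + (61975/4)*(-1/298486) = -46303/2100 - 61975/1193944 = -13853334133/626820600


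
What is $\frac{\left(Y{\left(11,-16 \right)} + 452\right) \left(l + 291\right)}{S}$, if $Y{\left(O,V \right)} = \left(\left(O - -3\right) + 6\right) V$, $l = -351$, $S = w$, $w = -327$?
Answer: $\frac{2640}{109} \approx 24.22$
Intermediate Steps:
$S = -327$
$Y{\left(O,V \right)} = V \left(9 + O\right)$ ($Y{\left(O,V \right)} = \left(\left(O + 3\right) + 6\right) V = \left(\left(3 + O\right) + 6\right) V = \left(9 + O\right) V = V \left(9 + O\right)$)
$\frac{\left(Y{\left(11,-16 \right)} + 452\right) \left(l + 291\right)}{S} = \frac{\left(- 16 \left(9 + 11\right) + 452\right) \left(-351 + 291\right)}{-327} = \left(\left(-16\right) 20 + 452\right) \left(-60\right) \left(- \frac{1}{327}\right) = \left(-320 + 452\right) \left(-60\right) \left(- \frac{1}{327}\right) = 132 \left(-60\right) \left(- \frac{1}{327}\right) = \left(-7920\right) \left(- \frac{1}{327}\right) = \frac{2640}{109}$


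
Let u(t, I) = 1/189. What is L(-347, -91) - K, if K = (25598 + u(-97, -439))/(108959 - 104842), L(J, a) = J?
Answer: -274843234/778113 ≈ -353.22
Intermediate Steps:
u(t, I) = 1/189
K = 4838023/778113 (K = (25598 + 1/189)/(108959 - 104842) = (4838023/189)/4117 = (4838023/189)*(1/4117) = 4838023/778113 ≈ 6.2176)
L(-347, -91) - K = -347 - 1*4838023/778113 = -347 - 4838023/778113 = -274843234/778113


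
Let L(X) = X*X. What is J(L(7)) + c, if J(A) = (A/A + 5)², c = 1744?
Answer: 1780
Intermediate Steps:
L(X) = X²
J(A) = 36 (J(A) = (1 + 5)² = 6² = 36)
J(L(7)) + c = 36 + 1744 = 1780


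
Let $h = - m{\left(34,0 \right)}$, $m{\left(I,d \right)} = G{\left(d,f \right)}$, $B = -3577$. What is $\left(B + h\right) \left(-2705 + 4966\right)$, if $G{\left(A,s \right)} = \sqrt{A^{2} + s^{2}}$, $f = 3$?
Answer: $-8094380$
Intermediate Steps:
$m{\left(I,d \right)} = \sqrt{9 + d^{2}}$ ($m{\left(I,d \right)} = \sqrt{d^{2} + 3^{2}} = \sqrt{d^{2} + 9} = \sqrt{9 + d^{2}}$)
$h = -3$ ($h = - \sqrt{9 + 0^{2}} = - \sqrt{9 + 0} = - \sqrt{9} = \left(-1\right) 3 = -3$)
$\left(B + h\right) \left(-2705 + 4966\right) = \left(-3577 - 3\right) \left(-2705 + 4966\right) = \left(-3580\right) 2261 = -8094380$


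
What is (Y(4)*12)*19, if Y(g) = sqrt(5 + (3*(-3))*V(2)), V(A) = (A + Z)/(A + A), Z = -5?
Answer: 114*sqrt(47) ≈ 781.54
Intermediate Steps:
V(A) = (-5 + A)/(2*A) (V(A) = (A - 5)/(A + A) = (-5 + A)/((2*A)) = (-5 + A)*(1/(2*A)) = (-5 + A)/(2*A))
Y(g) = sqrt(47)/2 (Y(g) = sqrt(5 + (3*(-3))*((1/2)*(-5 + 2)/2)) = sqrt(5 - 9*(-3)/(2*2)) = sqrt(5 - 9*(-3/4)) = sqrt(5 + 27/4) = sqrt(47/4) = sqrt(47)/2)
(Y(4)*12)*19 = ((sqrt(47)/2)*12)*19 = (6*sqrt(47))*19 = 114*sqrt(47)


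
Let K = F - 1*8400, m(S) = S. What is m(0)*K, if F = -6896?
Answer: 0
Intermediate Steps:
K = -15296 (K = -6896 - 1*8400 = -6896 - 8400 = -15296)
m(0)*K = 0*(-15296) = 0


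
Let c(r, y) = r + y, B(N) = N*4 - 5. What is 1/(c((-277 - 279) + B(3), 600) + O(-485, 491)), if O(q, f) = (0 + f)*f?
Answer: 1/241132 ≈ 4.1471e-6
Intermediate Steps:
B(N) = -5 + 4*N (B(N) = 4*N - 5 = -5 + 4*N)
O(q, f) = f² (O(q, f) = f*f = f²)
1/(c((-277 - 279) + B(3), 600) + O(-485, 491)) = 1/((((-277 - 279) + (-5 + 4*3)) + 600) + 491²) = 1/(((-556 + (-5 + 12)) + 600) + 241081) = 1/(((-556 + 7) + 600) + 241081) = 1/((-549 + 600) + 241081) = 1/(51 + 241081) = 1/241132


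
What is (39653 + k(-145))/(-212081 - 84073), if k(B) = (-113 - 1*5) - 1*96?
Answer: -39439/296154 ≈ -0.13317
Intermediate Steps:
k(B) = -214 (k(B) = (-113 - 5) - 96 = -118 - 96 = -214)
(39653 + k(-145))/(-212081 - 84073) = (39653 - 214)/(-212081 - 84073) = 39439/(-296154) = 39439*(-1/296154) = -39439/296154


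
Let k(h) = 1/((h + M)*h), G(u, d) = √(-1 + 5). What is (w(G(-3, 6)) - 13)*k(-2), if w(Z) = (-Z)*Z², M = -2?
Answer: -21/8 ≈ -2.6250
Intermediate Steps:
G(u, d) = 2 (G(u, d) = √4 = 2)
w(Z) = -Z³
k(h) = 1/(h*(-2 + h)) (k(h) = 1/((h - 2)*h) = 1/((-2 + h)*h) = 1/(h*(-2 + h)))
(w(G(-3, 6)) - 13)*k(-2) = (-1*2³ - 13)*(1/((-2)*(-2 - 2))) = (-1*8 - 13)*(-½/(-4)) = (-8 - 13)*(-½*(-¼)) = -21*⅛ = -21/8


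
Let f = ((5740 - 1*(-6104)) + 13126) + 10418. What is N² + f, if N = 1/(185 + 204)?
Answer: 5354947549/151321 ≈ 35388.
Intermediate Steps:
f = 35388 (f = ((5740 + 6104) + 13126) + 10418 = (11844 + 13126) + 10418 = 24970 + 10418 = 35388)
N = 1/389 ≈ 0.0025707
N² + f = (1/389)² + 35388 = 1/151321 + 35388 = 5354947549/151321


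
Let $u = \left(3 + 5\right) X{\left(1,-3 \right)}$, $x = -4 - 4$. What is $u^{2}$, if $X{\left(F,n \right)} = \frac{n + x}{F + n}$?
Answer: $1936$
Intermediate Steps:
$x = -8$
$X{\left(F,n \right)} = \frac{-8 + n}{F + n}$ ($X{\left(F,n \right)} = \frac{n - 8}{F + n} = \frac{-8 + n}{F + n}$)
$u = 44$ ($u = \left(3 + 5\right) \frac{-8 - 3}{1 - 3} = 8 \frac{1}{-2} \left(-11\right) = 8 \left(\left(- \frac{1}{2}\right) \left(-11\right)\right) = 8 \cdot \frac{11}{2} = 44$)
$u^{2} = 44^{2} = 1936$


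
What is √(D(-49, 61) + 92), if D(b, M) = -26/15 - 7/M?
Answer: √75477435/915 ≈ 9.4948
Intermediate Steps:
D(b, M) = -26/15 - 7/M (D(b, M) = -26*1/15 - 7/M = -26/15 - 7/M)
√(D(-49, 61) + 92) = √((-26/15 - 7/61) + 92) = √(-1691/915 + 92) = √(82489/915) = √75477435/915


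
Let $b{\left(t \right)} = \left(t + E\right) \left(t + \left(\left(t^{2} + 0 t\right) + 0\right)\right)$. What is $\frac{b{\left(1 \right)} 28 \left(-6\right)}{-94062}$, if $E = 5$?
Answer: $\frac{336}{15677} \approx 0.021433$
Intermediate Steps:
$b{\left(t \right)} = \left(5 + t\right) \left(t + t^{2}\right)$ ($b{\left(t \right)} = \left(t + 5\right) \left(t + \left(\left(t^{2} + 0 t\right) + 0\right)\right) = \left(5 + t\right) \left(t + \left(\left(t^{2} + 0\right) + 0\right)\right) = \left(5 + t\right) \left(t + \left(t^{2} + 0\right)\right) = \left(5 + t\right) \left(t + t^{2}\right)$)
$\frac{b{\left(1 \right)} 28 \left(-6\right)}{-94062} = \frac{1 \left(5 + 1^{2} + 6 \cdot 1\right) 28 \left(-6\right)}{-94062} = 1 \left(5 + 1 + 6\right) 28 \left(-6\right) \left(- \frac{1}{94062}\right) = 1 \cdot 12 \cdot 28 \left(-6\right) \left(- \frac{1}{94062}\right) = 12 \cdot 28 \left(-6\right) \left(- \frac{1}{94062}\right) = 336 \left(-6\right) \left(- \frac{1}{94062}\right) = \left(-2016\right) \left(- \frac{1}{94062}\right) = \frac{336}{15677}$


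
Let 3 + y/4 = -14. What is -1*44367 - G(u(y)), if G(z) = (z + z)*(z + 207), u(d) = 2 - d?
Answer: -83147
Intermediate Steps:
y = -68 (y = -12 + 4*(-14) = -12 - 56 = -68)
G(z) = 2*z*(207 + z) (G(z) = (2*z)*(207 + z) = 2*z*(207 + z))
-1*44367 - G(u(y)) = -1*44367 - 2*(2 - 1*(-68))*(207 + (2 - 1*(-68))) = -44367 - 2*(2 + 68)*(207 + (2 + 68)) = -44367 - 2*70*(207 + 70) = -44367 - 2*70*277 = -44367 - 1*38780 = -44367 - 38780 = -83147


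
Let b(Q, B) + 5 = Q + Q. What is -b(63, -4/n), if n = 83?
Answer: -121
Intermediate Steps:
b(Q, B) = -5 + 2*Q (b(Q, B) = -5 + (Q + Q) = -5 + 2*Q)
-b(63, -4/n) = -(-5 + 2*63) = -(-5 + 126) = -1*121 = -121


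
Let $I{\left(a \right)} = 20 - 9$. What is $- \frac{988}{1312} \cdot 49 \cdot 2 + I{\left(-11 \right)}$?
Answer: $- \frac{10299}{164} \approx -62.799$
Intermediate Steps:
$I{\left(a \right)} = 11$
$- \frac{988}{1312} \cdot 49 \cdot 2 + I{\left(-11 \right)} = - \frac{988}{1312} \cdot 49 \cdot 2 + 11 = \left(-988\right) \frac{1}{1312} \cdot 98 + 11 = \left(- \frac{247}{328}\right) 98 + 11 = - \frac{12103}{164} + 11 = - \frac{10299}{164}$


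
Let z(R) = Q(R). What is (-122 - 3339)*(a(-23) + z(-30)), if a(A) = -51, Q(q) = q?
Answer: 280341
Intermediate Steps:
z(R) = R
(-122 - 3339)*(a(-23) + z(-30)) = (-122 - 3339)*(-51 - 30) = -3461*(-81) = 280341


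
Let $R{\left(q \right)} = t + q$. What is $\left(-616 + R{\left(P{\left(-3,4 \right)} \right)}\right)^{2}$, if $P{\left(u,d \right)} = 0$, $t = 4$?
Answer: $374544$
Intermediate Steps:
$R{\left(q \right)} = 4 + q$
$\left(-616 + R{\left(P{\left(-3,4 \right)} \right)}\right)^{2} = \left(-616 + \left(4 + 0\right)\right)^{2} = \left(-616 + 4\right)^{2} = \left(-612\right)^{2} = 374544$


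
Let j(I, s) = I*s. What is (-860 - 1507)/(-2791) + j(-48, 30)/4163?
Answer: 5834781/11618933 ≈ 0.50218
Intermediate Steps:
(-860 - 1507)/(-2791) + j(-48, 30)/4163 = (-860 - 1507)/(-2791) - 48*30/4163 = -2367*(-1/2791) - 1440*1/4163 = 2367/2791 - 1440/4163 = 5834781/11618933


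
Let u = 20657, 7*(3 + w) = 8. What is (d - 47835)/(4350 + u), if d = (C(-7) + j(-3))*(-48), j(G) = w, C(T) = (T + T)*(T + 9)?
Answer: -324813/175049 ≈ -1.8556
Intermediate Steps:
w = -13/7 (w = -3 + (⅐)*8 = -3 + 8/7 = -13/7 ≈ -1.8571)
C(T) = 2*T*(9 + T) (C(T) = (2*T)*(9 + T) = 2*T*(9 + T))
j(G) = -13/7
d = 10032/7 (d = (2*(-7)*(9 - 7) - 13/7)*(-48) = (2*(-7)*2 - 13/7)*(-48) = (-28 - 13/7)*(-48) = -209/7*(-48) = 10032/7 ≈ 1433.1)
(d - 47835)/(4350 + u) = (10032/7 - 47835)/(4350 + 20657) = -324813/7/25007 = -324813/7*1/25007 = -324813/175049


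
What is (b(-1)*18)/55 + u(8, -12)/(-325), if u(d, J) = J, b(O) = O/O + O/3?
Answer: 912/3575 ≈ 0.25511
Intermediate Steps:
b(O) = 1 + O/3 (b(O) = 1 + O*(⅓) = 1 + O/3)
(b(-1)*18)/55 + u(8, -12)/(-325) = ((1 + (⅓)*(-1))*18)/55 - 12/(-325) = ((1 - ⅓)*18)*(1/55) - 12*(-1/325) = ((⅔)*18)*(1/55) + 12/325 = 12*(1/55) + 12/325 = 12/55 + 12/325 = 912/3575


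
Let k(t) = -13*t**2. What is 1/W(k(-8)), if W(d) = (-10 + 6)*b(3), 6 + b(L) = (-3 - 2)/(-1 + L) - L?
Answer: 1/46 ≈ 0.021739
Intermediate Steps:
b(L) = -6 - L - 5/(-1 + L) (b(L) = -6 + ((-3 - 2)/(-1 + L) - L) = -6 + (-5/(-1 + L) - L) = -6 + (-L - 5/(-1 + L)) = -6 - L - 5/(-1 + L))
W(d) = 46 (W(d) = (-10 + 6)*((1 - 1*3**2 - 5*3)/(-1 + 3)) = -4*(1 - 1*9 - 15)/2 = -2*(1 - 9 - 15) = -2*(-23) = -4*(-23/2) = 46)
1/W(k(-8)) = 1/46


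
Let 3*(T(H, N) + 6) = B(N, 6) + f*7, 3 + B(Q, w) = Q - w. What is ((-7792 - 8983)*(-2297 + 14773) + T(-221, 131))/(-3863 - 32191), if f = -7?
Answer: 627854645/108162 ≈ 5804.8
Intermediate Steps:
B(Q, w) = -3 + Q - w (B(Q, w) = -3 + (Q - w) = -3 + Q - w)
T(H, N) = -76/3 + N/3 (T(H, N) = -6 + ((-3 + N - 1*6) - 7*7)/3 = -6 + ((-3 + N - 6) - 49)/3 = -6 + ((-9 + N) - 49)/3 = -6 + (-58 + N)/3 = -6 + (-58/3 + N/3) = -76/3 + N/3)
((-7792 - 8983)*(-2297 + 14773) + T(-221, 131))/(-3863 - 32191) = ((-7792 - 8983)*(-2297 + 14773) + (-76/3 + (⅓)*131))/(-3863 - 32191) = (-16775*12476 + (-76/3 + 131/3))/(-36054) = (-209284900 + 55/3)*(-1/36054) = -627854645/3*(-1/36054) = 627854645/108162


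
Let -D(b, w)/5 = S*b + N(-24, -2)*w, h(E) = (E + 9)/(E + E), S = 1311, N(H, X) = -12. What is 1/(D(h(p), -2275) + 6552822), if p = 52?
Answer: 104/666897633 ≈ 1.5595e-7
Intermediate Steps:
h(E) = (9 + E)/(2*E) (h(E) = (9 + E)/((2*E)) = (9 + E)*(1/(2*E)) = (9 + E)/(2*E))
D(b, w) = -6555*b + 60*w (D(b, w) = -5*(1311*b - 12*w) = -5*(-12*w + 1311*b) = -6555*b + 60*w)
1/(D(h(p), -2275) + 6552822) = 1/((-6555*(9 + 52)/(2*52) + 60*(-2275)) + 6552822) = 1/((-6555*61/(2*52) - 136500) + 6552822) = 1/((-6555*61/104 - 136500) + 6552822) = 1/((-399855/104 - 136500) + 6552822) = 1/(-14595855/104 + 6552822) = 1/(666897633/104) = 104/666897633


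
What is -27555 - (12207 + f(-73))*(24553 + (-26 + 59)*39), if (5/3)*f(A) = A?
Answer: -314324643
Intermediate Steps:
f(A) = 3*A/5
-27555 - (12207 + f(-73))*(24553 + (-26 + 59)*39) = -27555 - (12207 + (⅗)*(-73))*(24553 + (-26 + 59)*39) = -27555 - (12207 - 219/5)*(24553 + 33*39) = -27555 - 60816*(24553 + 1287)/5 = -27555 - 60816*25840/5 = -27555 - 1*314297088 = -27555 - 314297088 = -314324643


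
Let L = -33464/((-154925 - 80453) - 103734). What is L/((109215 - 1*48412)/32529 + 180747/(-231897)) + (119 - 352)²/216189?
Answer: 8579709138248316673/25111027823291446896 ≈ 0.34167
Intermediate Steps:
L = 4183/42389 (L = -33464/(-235378 - 103734) = -33464/(-339112) = -33464*(-1/339112) = 4183/42389 ≈ 0.098681)
L/((109215 - 1*48412)/32529 + 180747/(-231897)) + (119 - 352)²/216189 = 4183/(42389*((109215 - 1*48412)/32529 + 180747/(-231897))) + (119 - 352)²/216189 = 4183/(42389*((109215 - 48412)*(1/32529) + 180747*(-1/231897))) + (-233)²*(1/216189) = 4183/(42389*(60803*(1/32529) - 60249/77299)) + 54289*(1/216189) = 4183/(42389*(60803/32529 - 60249/77299)) + 54289/216189 = 4183/(42389*(2740171376/2514459171)) + 54289/216189 = (4183/42389)*(2514459171/2740171376) + 54289/216189 = 10517982712293/116153124457264 + 54289/216189 = 8579709138248316673/25111027823291446896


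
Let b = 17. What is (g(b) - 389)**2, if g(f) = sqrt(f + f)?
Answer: (389 - sqrt(34))**2 ≈ 1.4682e+5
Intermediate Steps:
g(f) = sqrt(2)*sqrt(f) (g(f) = sqrt(2*f) = sqrt(2)*sqrt(f))
(g(b) - 389)**2 = (sqrt(2)*sqrt(17) - 389)**2 = (sqrt(34) - 389)**2 = (-389 + sqrt(34))**2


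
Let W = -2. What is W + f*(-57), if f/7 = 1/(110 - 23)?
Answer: -191/29 ≈ -6.5862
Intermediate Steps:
f = 7/87 (f = 7/(110 - 23) = 7/87 ≈ 0.080460)
W + f*(-57) = -2 + (7/87)*(-57) = -2 - 133/29 = -191/29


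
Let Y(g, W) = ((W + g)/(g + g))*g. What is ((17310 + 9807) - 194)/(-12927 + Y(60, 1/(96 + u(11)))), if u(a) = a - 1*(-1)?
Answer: -5815368/2785751 ≈ -2.0875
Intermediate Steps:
u(a) = 1 + a (u(a) = a + 1 = 1 + a)
Y(g, W) = W/2 + g/2 (Y(g, W) = ((W + g)/((2*g)))*g = ((W + g)*(1/(2*g)))*g = ((W + g)/(2*g))*g = W/2 + g/2)
((17310 + 9807) - 194)/(-12927 + Y(60, 1/(96 + u(11)))) = ((17310 + 9807) - 194)/(-12927 + (1/(2*(96 + (1 + 11))) + (1/2)*60)) = (27117 - 194)/(-12927 + (1/(2*(96 + 12)) + 30)) = 26923/(-12927 + ((1/2)/108 + 30)) = 26923/(-12927 + ((1/2)*(1/108) + 30)) = 26923/(-12927 + (1/216 + 30)) = 26923/(-12927 + 6481/216) = 26923/(-2785751/216) = 26923*(-216/2785751) = -5815368/2785751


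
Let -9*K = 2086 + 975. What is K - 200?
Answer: -4861/9 ≈ -540.11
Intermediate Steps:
K = -3061/9 (K = -(2086 + 975)/9 = -1/9*3061 = -3061/9 ≈ -340.11)
K - 200 = -3061/9 - 200 = -4861/9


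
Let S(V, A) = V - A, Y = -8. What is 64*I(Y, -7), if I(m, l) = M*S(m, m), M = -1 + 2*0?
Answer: 0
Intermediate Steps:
M = -1 (M = -1 + 0 = -1)
I(m, l) = 0 (I(m, l) = -(m - m) = -1*0 = 0)
64*I(Y, -7) = 64*0 = 0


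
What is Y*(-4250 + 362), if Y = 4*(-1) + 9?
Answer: -19440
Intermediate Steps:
Y = 5 (Y = -4 + 9 = 5)
Y*(-4250 + 362) = 5*(-4250 + 362) = 5*(-3888) = -19440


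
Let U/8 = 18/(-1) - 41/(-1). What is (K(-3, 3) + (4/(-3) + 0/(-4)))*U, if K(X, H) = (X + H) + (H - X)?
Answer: 2576/3 ≈ 858.67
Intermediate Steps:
U = 184 (U = 8*(18/(-1) - 41/(-1)) = 8*(18*(-1) - 41*(-1)) = 8*(-18 + 41) = 8*23 = 184)
K(X, H) = 2*H (K(X, H) = (H + X) + (H - X) = 2*H)
(K(-3, 3) + (4/(-3) + 0/(-4)))*U = (2*3 + (4/(-3) + 0/(-4)))*184 = (6 + (4*(-⅓) + 0*(-¼)))*184 = (6 + (-4/3 + 0))*184 = (6 - 4/3)*184 = (14/3)*184 = 2576/3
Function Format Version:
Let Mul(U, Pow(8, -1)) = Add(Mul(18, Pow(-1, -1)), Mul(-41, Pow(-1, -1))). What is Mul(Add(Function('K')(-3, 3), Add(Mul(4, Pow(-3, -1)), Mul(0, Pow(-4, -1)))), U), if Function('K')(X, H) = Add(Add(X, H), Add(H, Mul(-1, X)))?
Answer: Rational(2576, 3) ≈ 858.67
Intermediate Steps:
U = 184 (U = Mul(8, Add(Mul(18, Pow(-1, -1)), Mul(-41, Pow(-1, -1)))) = Mul(8, Add(Mul(18, -1), Mul(-41, -1))) = Mul(8, Add(-18, 41)) = Mul(8, 23) = 184)
Function('K')(X, H) = Mul(2, H) (Function('K')(X, H) = Add(Add(H, X), Add(H, Mul(-1, X))) = Mul(2, H))
Mul(Add(Function('K')(-3, 3), Add(Mul(4, Pow(-3, -1)), Mul(0, Pow(-4, -1)))), U) = Mul(Add(Mul(2, 3), Add(Mul(4, Pow(-3, -1)), Mul(0, Pow(-4, -1)))), 184) = Mul(Add(6, Add(Mul(4, Rational(-1, 3)), Mul(0, Rational(-1, 4)))), 184) = Mul(Add(6, Add(Rational(-4, 3), 0)), 184) = Mul(Add(6, Rational(-4, 3)), 184) = Mul(Rational(14, 3), 184) = Rational(2576, 3)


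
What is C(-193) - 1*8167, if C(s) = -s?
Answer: -7974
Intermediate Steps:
C(-193) - 1*8167 = -1*(-193) - 1*8167 = 193 - 8167 = -7974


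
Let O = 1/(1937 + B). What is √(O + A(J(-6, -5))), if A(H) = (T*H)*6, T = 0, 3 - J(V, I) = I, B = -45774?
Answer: I*√43837/43837 ≈ 0.0047762*I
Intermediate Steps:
J(V, I) = 3 - I
A(H) = 0 (A(H) = (0*H)*6 = 0*6 = 0)
O = -1/43837 (O = 1/(1937 - 45774) = 1/(-43837) = -1/43837 ≈ -2.2812e-5)
√(O + A(J(-6, -5))) = √(-1/43837 + 0) = √(-1/43837) = I*√43837/43837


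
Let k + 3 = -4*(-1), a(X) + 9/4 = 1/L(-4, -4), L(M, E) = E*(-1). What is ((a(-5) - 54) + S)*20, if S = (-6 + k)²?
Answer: -620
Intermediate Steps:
L(M, E) = -E
a(X) = -2 (a(X) = -9/4 + 1/(-1*(-4)) = -9/4 + 1/4 = -9/4 + ¼ = -2)
k = 1 (k = -3 - 4*(-1) = -3 + 4 = 1)
S = 25 (S = (-6 + 1)² = (-5)² = 25)
((a(-5) - 54) + S)*20 = ((-2 - 54) + 25)*20 = (-56 + 25)*20 = -31*20 = -620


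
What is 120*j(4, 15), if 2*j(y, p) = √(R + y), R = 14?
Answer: 180*√2 ≈ 254.56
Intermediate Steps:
j(y, p) = √(14 + y)/2
120*j(4, 15) = 120*(√(14 + 4)/2) = 120*(√18/2) = 120*((3*√2)/2) = 120*(3*√2/2) = 180*√2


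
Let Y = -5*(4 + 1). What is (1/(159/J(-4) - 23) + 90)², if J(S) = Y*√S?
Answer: 14699814063781600/1816513623961 - 1927760361000*I/1816513623961 ≈ 8092.3 - 1.0612*I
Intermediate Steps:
Y = -25 (Y = -5*5 = -25)
J(S) = -25*√S
(1/(159/J(-4) - 23) + 90)² = (1/(159/((-50*I)) - 23) + 90)² = (1/(159*(I/50) - 23) + 90)² = (1/(159*I/50 - 23) + 90)² = (1/(-23 + 159*I/50) + 90)² = (2500*(-23 - 159*I/50)/1347781 + 90)² = (90 + 2500*(-23 - 159*I/50)/1347781)²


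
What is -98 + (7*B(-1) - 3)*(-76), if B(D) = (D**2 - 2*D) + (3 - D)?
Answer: -3594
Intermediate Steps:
B(D) = 3 + D**2 - 3*D
-98 + (7*B(-1) - 3)*(-76) = -98 + (7*(3 + (-1)**2 - 3*(-1)) - 3)*(-76) = -98 + (7*(3 + 1 + 3) - 3)*(-76) = -98 + (7*7 - 3)*(-76) = -98 + (49 - 3)*(-76) = -98 + 46*(-76) = -98 - 3496 = -3594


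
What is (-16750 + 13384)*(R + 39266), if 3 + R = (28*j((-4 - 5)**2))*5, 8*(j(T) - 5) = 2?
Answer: -134633268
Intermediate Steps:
j(T) = 21/4 (j(T) = 5 + (1/8)*2 = 5 + 1/4 = 21/4)
R = 732 (R = -3 + (28*(21/4))*5 = -3 + 147*5 = -3 + 735 = 732)
(-16750 + 13384)*(R + 39266) = (-16750 + 13384)*(732 + 39266) = -3366*39998 = -134633268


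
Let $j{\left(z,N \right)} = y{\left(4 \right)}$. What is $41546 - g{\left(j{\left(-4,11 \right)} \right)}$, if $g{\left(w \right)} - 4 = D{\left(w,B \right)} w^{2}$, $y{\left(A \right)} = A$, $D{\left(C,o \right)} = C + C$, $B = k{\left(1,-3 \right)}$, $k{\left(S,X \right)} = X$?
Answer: $41414$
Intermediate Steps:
$B = -3$
$D{\left(C,o \right)} = 2 C$
$j{\left(z,N \right)} = 4$
$g{\left(w \right)} = 4 + 2 w^{3}$ ($g{\left(w \right)} = 4 + 2 w w^{2} = 4 + 2 w^{3}$)
$41546 - g{\left(j{\left(-4,11 \right)} \right)} = 41546 - \left(4 + 2 \cdot 4^{3}\right) = 41546 - \left(4 + 2 \cdot 64\right) = 41546 - \left(4 + 128\right) = 41546 - 132 = 41414$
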